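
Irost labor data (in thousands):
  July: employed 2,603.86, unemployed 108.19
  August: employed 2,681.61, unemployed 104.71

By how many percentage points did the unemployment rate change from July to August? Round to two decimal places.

July: labor force = 2,603.86 + 108.19 = 2,712.05; u = 108.19/2,712.05 = 3.99%.
August: labor force = 2,681.61 + 104.71 = 2,786.32; u = 104.71/2,786.32 = 3.76%.
Change = 3.76% − 3.99% = −0.23 pp.

The unemployment rate changed by −0.23 percentage points.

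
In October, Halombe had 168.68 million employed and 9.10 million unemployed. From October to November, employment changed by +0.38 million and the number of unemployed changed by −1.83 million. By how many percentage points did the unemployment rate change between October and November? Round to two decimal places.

October: labor force = 168.68 + 9.10 = 177.78; u = 9.10/177.78 = 5.12%.
November: labor force = 169.06 + 7.27 = 176.33; u = 7.27/176.33 = 4.12%.
Change = 4.12% − 5.12% = −1.00 pp.

The unemployment rate changed by −1.00 percentage points.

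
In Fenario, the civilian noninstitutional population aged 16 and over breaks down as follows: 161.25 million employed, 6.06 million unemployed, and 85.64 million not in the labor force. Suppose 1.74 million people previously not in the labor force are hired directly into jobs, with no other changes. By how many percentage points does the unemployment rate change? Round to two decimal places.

The unemployment rate changes by −0.04 percentage points.

Initially, labor force = 161.25 + 6.06 = 167.31 million, so u = 6.06/167.31 = 3.62%.
After the change, employed and labor force both rise by 1.74; unemployed unchanged → E = 162.99, U = 6.06, labor force = 169.05 million.
New unemployment rate = 6.06 / 169.05 = 3.58%.
Change = 3.58% − 3.62% = −0.04 percentage points.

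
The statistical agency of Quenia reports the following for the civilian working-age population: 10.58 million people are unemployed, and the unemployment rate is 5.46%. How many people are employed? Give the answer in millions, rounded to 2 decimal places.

About 183.19 million are employed.

Labor force = U / u = 10.58 / 0.0546 ≈ 193.77 million.
Employed = labor force − unemployed = 193.77 − 10.58 = 183.19 million.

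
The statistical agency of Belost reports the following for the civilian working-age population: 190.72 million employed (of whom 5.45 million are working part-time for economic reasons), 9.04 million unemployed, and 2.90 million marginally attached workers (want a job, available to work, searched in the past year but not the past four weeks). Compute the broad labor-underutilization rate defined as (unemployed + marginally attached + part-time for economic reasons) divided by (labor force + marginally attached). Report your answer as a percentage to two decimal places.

Labor force = 190.72 + 9.04 = 199.76 million.
Numerator = 9.04 + 2.90 + 5.45 = 17.39 million.
Denominator = 199.76 + 2.90 = 202.66 million.
Broad rate = 17.39 / 202.66 = 8.58%.

Broad underutilization rate ≈ 8.58%.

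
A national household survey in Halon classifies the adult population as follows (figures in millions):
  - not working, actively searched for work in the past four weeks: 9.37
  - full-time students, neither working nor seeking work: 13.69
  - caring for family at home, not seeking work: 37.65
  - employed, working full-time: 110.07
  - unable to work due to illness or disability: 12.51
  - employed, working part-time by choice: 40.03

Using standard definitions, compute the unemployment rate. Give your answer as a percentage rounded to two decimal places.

Employed = 110.07 + 40.03 = 150.10 million.
Unemployed = 9.37 million.
Labor force = 150.10 + 9.37 = 159.47 million.
Unemployment rate = 9.37 / 159.47 = 5.88%.

Unemployment rate ≈ 5.88%.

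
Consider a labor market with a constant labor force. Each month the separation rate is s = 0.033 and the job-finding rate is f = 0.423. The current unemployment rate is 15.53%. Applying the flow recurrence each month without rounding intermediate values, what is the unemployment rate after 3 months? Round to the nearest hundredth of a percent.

With a fixed labor force, u_{t+1} = u_t + s·(1−u_t) − f·u_t = u_t·(1−s−f) + s.
Here 1−s−f = 0.544 and s = 0.033.
u_1 = 0.155300 × 0.544 + 0.033 = 0.117483.
u_2 = 0.117483 × 0.544 + 0.033 = 0.096911.
u_3 = 0.096911 × 0.544 + 0.033 = 0.085720.

Unemployment rate after three months ≈ 8.57%.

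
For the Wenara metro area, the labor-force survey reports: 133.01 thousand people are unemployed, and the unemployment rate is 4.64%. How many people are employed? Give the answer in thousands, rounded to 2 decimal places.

About 2,733.58 thousand are employed.

Labor force = U / u = 133.01 / 0.0464 ≈ 2,866.59 thousand.
Employed = labor force − unemployed = 2,866.59 − 133.01 = 2,733.58 thousand.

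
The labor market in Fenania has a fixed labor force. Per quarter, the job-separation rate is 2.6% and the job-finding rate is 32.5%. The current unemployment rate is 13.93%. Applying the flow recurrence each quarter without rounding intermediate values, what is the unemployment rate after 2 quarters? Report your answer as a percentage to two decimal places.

Unemployment rate after two quarters ≈ 10.15%.

With a fixed labor force, u_{t+1} = u_t + s·(1−u_t) − f·u_t = u_t·(1−s−f) + s.
Here 1−s−f = 0.649 and s = 0.026.
u_1 = 0.139300 × 0.649 + 0.026 = 0.116406.
u_2 = 0.116406 × 0.649 + 0.026 = 0.101547.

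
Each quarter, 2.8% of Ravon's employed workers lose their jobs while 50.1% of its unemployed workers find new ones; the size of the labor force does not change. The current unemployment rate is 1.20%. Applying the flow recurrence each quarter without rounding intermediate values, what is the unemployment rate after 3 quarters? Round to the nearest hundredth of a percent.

Unemployment rate after three quarters ≈ 4.87%.

With a fixed labor force, u_{t+1} = u_t + s·(1−u_t) − f·u_t = u_t·(1−s−f) + s.
Here 1−s−f = 0.471 and s = 0.028.
u_1 = 0.012000 × 0.471 + 0.028 = 0.033652.
u_2 = 0.033652 × 0.471 + 0.028 = 0.043850.
u_3 = 0.043850 × 0.471 + 0.028 = 0.048653.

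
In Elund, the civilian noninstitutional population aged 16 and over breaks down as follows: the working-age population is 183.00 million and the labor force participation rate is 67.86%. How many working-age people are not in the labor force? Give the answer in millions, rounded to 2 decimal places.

Share not in the labor force = 1 − 0.6786 = 0.3214.
Not in labor force = 0.3214 × 183.00 ≈ 58.82 million.

About 58.82 million are not in the labor force.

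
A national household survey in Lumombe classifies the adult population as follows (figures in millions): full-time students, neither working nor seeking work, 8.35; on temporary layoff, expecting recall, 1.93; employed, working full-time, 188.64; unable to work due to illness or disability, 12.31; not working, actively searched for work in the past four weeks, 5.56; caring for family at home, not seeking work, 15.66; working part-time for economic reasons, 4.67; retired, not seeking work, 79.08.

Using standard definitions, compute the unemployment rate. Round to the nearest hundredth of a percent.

Employed = 188.64 + 4.67 = 193.31 million (anyone who worked, including part-time for economic reasons, counts as employed).
Unemployed = 1.93 + 5.56 = 7.49 million (jobless and actively searching, or on temporary layoff).
Labor force = 193.31 + 7.49 = 200.80 million.
Unemployment rate = 7.49 / 200.80 = 3.73%.

Unemployment rate ≈ 3.73%.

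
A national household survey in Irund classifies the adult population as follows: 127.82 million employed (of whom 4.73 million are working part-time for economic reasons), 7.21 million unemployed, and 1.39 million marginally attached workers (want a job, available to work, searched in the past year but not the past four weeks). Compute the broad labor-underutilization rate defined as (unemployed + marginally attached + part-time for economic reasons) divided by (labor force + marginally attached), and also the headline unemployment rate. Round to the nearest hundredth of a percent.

Broad underutilization rate ≈ 9.77%; headline unemployment rate ≈ 5.34%.

Labor force = 127.82 + 7.21 = 135.03 million.
Numerator = 7.21 + 1.39 + 4.73 = 13.33 million.
Denominator = 135.03 + 1.39 = 136.42 million.
Broad rate = 13.33 / 136.42 = 9.77%.
Headline unemployment rate = 7.21 / 135.03 = 5.34%.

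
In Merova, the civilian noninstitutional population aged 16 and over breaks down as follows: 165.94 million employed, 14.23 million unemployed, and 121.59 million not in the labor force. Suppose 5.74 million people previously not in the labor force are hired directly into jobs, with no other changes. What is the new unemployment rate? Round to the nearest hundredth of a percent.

Initially, labor force = 165.94 + 14.23 = 180.17 million, so u = 14.23/180.17 = 7.90%.
After the change, employed and labor force both rise by 5.74; unemployed unchanged → E = 171.68, U = 14.23, labor force = 185.91 million.
New unemployment rate = 14.23 / 185.91 = 7.65%.

New unemployment rate ≈ 7.65%.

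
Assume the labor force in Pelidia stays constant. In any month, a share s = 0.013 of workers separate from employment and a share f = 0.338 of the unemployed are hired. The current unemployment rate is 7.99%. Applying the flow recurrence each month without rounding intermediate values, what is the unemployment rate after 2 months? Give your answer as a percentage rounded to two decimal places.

Unemployment rate after two months ≈ 5.51%.

With a fixed labor force, u_{t+1} = u_t + s·(1−u_t) − f·u_t = u_t·(1−s−f) + s.
Here 1−s−f = 0.649 and s = 0.013.
u_1 = 0.079900 × 0.649 + 0.013 = 0.064855.
u_2 = 0.064855 × 0.649 + 0.013 = 0.055091.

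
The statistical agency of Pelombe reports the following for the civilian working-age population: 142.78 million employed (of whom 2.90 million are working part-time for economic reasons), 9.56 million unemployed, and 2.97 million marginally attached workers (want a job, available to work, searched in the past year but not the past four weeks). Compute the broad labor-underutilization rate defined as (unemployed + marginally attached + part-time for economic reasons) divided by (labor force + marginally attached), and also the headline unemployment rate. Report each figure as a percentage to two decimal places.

Broad underutilization rate ≈ 9.93%; headline unemployment rate ≈ 6.28%.

Labor force = 142.78 + 9.56 = 152.34 million.
Numerator = 9.56 + 2.97 + 2.90 = 15.43 million.
Denominator = 152.34 + 2.97 = 155.31 million.
Broad rate = 15.43 / 155.31 = 9.93%.
Headline unemployment rate = 9.56 / 152.34 = 6.28%.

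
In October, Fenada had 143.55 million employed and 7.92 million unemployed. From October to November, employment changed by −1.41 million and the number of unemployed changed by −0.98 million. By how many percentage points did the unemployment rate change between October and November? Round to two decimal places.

October: labor force = 143.55 + 7.92 = 151.47; u = 7.92/151.47 = 5.23%.
November: labor force = 142.14 + 6.94 = 149.08; u = 6.94/149.08 = 4.66%.
Change = 4.66% − 5.23% = −0.57 pp.

The unemployment rate changed by −0.57 percentage points.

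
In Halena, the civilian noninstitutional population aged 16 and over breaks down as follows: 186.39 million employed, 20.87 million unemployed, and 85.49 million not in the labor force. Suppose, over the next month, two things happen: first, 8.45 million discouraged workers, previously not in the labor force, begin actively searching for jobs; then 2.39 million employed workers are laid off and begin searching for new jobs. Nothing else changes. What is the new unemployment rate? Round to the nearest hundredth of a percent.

Initially, labor force = 186.39 + 20.87 = 207.26 million, so u = 20.87/207.26 = 10.07%.
After the first change, unemployed and labor force both rise by 8.45 → E = 186.39, U = 29.32, labor force = 215.71 million.
After the second change, employed falls and unemployed rises by 2.39; labor force unchanged → E = 184.00, U = 31.71, labor force = 215.71 million.
New unemployment rate = 31.71 / 215.71 = 14.70%.

New unemployment rate ≈ 14.70%.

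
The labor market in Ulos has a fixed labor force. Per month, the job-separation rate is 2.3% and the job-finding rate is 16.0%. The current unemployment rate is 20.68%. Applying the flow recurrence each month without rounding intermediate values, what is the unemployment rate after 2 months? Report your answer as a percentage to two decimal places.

Unemployment rate after two months ≈ 17.98%.

With a fixed labor force, u_{t+1} = u_t + s·(1−u_t) − f·u_t = u_t·(1−s−f) + s.
Here 1−s−f = 0.817 and s = 0.023.
u_1 = 0.206800 × 0.817 + 0.023 = 0.191956.
u_2 = 0.191956 × 0.817 + 0.023 = 0.179828.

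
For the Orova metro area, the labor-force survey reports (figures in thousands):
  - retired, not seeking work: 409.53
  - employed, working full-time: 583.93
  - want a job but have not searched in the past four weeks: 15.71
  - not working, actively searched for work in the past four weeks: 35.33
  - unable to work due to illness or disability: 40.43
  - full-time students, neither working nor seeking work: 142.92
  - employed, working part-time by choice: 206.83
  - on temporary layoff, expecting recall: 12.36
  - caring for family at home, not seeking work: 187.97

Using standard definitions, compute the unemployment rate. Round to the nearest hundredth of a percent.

Unemployment rate ≈ 5.69%.

Employed = 583.93 + 206.83 = 790.76 thousand.
Unemployed = 35.33 + 12.36 = 47.69 thousand (jobless and actively searching, or on temporary layoff).
Labor force = 790.76 + 47.69 = 838.45 thousand.
Unemployment rate = 47.69 / 838.45 = 5.69%.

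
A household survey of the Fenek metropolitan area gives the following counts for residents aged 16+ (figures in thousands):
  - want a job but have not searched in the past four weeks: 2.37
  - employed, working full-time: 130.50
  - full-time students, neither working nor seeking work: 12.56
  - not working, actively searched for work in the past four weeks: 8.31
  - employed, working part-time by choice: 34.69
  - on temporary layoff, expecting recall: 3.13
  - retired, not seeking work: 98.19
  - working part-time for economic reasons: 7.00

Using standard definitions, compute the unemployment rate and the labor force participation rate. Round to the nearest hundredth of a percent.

Unemployment rate ≈ 6.23%; labor force participation rate ≈ 61.88%.

Employed = 130.50 + 34.69 + 7.00 = 172.19 thousand (anyone who worked, including part-time for economic reasons, counts as employed).
Unemployed = 8.31 + 3.13 = 11.44 thousand (jobless and actively searching, or on temporary layoff).
Labor force = 172.19 + 11.44 = 183.63 thousand.
Not in labor force = 2.37 + 12.56 + 98.19 = 113.12 thousand (those not working and not actively searching are outside the labor force — including those who want a job but have given up searching).
Civilian working-age population = 183.63 + 113.12 = 296.75 thousand.
Unemployment rate = 11.44 / 183.63 = 6.23%.
Labor force participation rate = 183.63 / 296.75 = 61.88%.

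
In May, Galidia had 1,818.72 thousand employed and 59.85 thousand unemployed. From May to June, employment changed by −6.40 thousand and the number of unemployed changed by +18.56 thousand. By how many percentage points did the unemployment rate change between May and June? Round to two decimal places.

The unemployment rate changed by +0.96 percentage points.

May: labor force = 1,818.72 + 59.85 = 1,878.57; u = 59.85/1,878.57 = 3.19%.
June: labor force = 1,812.32 + 78.41 = 1,890.73; u = 78.41/1,890.73 = 4.15%.
Change = 4.15% − 3.19% = +0.96 pp.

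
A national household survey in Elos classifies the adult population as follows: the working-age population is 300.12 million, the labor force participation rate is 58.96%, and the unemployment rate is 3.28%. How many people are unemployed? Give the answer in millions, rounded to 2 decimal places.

Labor force = 0.5896 × 300.12 = 176.95 million.
Unemployed = 0.0328 × 176.95 ≈ 5.80 million.

About 5.80 million are unemployed.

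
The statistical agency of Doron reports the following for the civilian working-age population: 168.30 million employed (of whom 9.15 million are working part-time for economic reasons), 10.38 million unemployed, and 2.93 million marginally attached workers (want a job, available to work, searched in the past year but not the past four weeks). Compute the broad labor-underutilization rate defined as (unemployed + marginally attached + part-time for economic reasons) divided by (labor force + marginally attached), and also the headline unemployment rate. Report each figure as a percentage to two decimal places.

Broad underutilization rate ≈ 12.37%; headline unemployment rate ≈ 5.81%.

Labor force = 168.30 + 10.38 = 178.68 million.
Numerator = 10.38 + 2.93 + 9.15 = 22.46 million.
Denominator = 178.68 + 2.93 = 181.61 million.
Broad rate = 22.46 / 181.61 = 12.37%.
Headline unemployment rate = 10.38 / 178.68 = 5.81%.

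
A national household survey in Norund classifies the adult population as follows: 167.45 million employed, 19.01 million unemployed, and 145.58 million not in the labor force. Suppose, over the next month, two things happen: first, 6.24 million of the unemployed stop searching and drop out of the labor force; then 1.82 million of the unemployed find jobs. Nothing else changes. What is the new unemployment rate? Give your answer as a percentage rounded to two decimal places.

Initially, labor force = 167.45 + 19.01 = 186.46 million, so u = 19.01/186.46 = 10.20%.
After the first change, unemployed and labor force both fall by 6.24 → E = 167.45, U = 12.77, labor force = 180.22 million.
After the second change, unemployed falls and employed rises by 1.82; labor force unchanged → E = 169.27, U = 10.95, labor force = 180.22 million.
New unemployment rate = 10.95 / 180.22 = 6.08%.

New unemployment rate ≈ 6.08%.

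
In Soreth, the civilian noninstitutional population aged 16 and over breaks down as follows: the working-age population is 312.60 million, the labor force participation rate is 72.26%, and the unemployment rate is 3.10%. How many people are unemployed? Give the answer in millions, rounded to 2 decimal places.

About 7.00 million are unemployed.

Labor force = 0.7226 × 312.60 = 225.88 million.
Unemployed = 0.0310 × 225.88 ≈ 7.00 million.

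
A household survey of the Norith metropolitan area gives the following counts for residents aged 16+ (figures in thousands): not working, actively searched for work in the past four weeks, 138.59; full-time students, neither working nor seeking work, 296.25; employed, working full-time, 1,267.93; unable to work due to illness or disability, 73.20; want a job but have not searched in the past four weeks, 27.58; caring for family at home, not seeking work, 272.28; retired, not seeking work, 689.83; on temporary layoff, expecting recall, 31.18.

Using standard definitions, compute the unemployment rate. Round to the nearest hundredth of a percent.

Unemployment rate ≈ 11.81%.

Employed = 1,267.93 thousand.
Unemployed = 138.59 + 31.18 = 169.77 thousand (jobless and actively searching, or on temporary layoff).
Labor force = 1,267.93 + 169.77 = 1,437.70 thousand.
Unemployment rate = 169.77 / 1,437.70 = 11.81%.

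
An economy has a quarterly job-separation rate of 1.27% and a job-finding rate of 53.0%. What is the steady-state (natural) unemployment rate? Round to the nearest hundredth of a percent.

Steady-state unemployment rate ≈ 2.34%.

At steady state the flows balance: s·E = f·U, so U/(E+U) = s/(s+f).
u* = 1.27 / (1.27 + 53.0) = 1.27 / 54.27 = 2.34%.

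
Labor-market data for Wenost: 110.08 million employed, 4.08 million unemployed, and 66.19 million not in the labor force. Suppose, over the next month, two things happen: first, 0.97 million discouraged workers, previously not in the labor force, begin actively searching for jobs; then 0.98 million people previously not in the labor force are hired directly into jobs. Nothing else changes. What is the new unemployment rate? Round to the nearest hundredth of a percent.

Initially, labor force = 110.08 + 4.08 = 114.16 million, so u = 4.08/114.16 = 3.57%.
After the first change, unemployed and labor force both rise by 0.97 → E = 110.08, U = 5.05, labor force = 115.13 million.
After the second change, employed and labor force both rise by 0.98; unemployed unchanged → E = 111.06, U = 5.05, labor force = 116.11 million.
New unemployment rate = 5.05 / 116.11 = 4.35%.

New unemployment rate ≈ 4.35%.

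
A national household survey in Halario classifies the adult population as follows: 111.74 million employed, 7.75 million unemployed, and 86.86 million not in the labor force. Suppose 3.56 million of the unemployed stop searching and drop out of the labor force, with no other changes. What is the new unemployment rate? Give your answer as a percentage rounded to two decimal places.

New unemployment rate ≈ 3.61%.

Initially, labor force = 111.74 + 7.75 = 119.49 million, so u = 7.75/119.49 = 6.49%.
After the change, unemployed and labor force both fall by 3.56 → E = 111.74, U = 4.19, labor force = 115.93 million.
New unemployment rate = 4.19 / 115.93 = 3.61%.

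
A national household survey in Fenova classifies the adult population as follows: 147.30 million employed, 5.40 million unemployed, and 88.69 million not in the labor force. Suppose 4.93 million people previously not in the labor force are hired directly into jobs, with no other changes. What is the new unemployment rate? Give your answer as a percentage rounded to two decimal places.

New unemployment rate ≈ 3.43%.

Initially, labor force = 147.30 + 5.40 = 152.70 million, so u = 5.40/152.70 = 3.54%.
After the change, employed and labor force both rise by 4.93; unemployed unchanged → E = 152.23, U = 5.40, labor force = 157.63 million.
New unemployment rate = 5.40 / 157.63 = 3.43%.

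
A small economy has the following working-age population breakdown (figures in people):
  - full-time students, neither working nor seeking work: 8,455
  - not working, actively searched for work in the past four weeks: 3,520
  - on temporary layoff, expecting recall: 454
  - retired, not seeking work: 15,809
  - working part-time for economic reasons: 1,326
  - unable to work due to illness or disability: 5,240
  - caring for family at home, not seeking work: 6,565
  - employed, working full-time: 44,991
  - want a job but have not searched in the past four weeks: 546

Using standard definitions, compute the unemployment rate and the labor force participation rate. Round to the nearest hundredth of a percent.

Employed = 1,326 + 44,991 = 46,317 (anyone who worked, including part-time for economic reasons, counts as employed).
Unemployed = 3,520 + 454 = 3,974 (jobless and actively searching, or on temporary layoff).
Labor force = 46,317 + 3,974 = 50,291.
Not in labor force = 8,455 + 15,809 + 5,240 + 6,565 + 546 = 36,615 (those not working and not actively searching are outside the labor force — including those who want a job but have given up searching).
Civilian working-age population = 50,291 + 36,615 = 86,906.
Unemployment rate = 3,974 / 50,291 = 7.90%.
Labor force participation rate = 50,291 / 86,906 = 57.87%.

Unemployment rate ≈ 7.90%; labor force participation rate ≈ 57.87%.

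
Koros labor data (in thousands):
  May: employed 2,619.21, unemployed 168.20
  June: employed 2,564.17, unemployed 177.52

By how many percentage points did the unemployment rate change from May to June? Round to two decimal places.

The unemployment rate changed by +0.44 percentage points.

May: labor force = 2,619.21 + 168.20 = 2,787.41; u = 168.20/2,787.41 = 6.03%.
June: labor force = 2,564.17 + 177.52 = 2,741.69; u = 177.52/2,741.69 = 6.47%.
Change = 6.47% − 6.03% = +0.44 pp.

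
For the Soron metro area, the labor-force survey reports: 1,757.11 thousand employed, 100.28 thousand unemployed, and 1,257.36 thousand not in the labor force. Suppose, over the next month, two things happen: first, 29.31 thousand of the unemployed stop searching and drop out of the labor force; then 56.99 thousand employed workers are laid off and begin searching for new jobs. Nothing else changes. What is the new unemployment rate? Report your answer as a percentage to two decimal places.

New unemployment rate ≈ 7.00%.

Initially, labor force = 1,757.11 + 100.28 = 1,857.39 thousand, so u = 100.28/1,857.39 = 5.40%.
After the first change, unemployed and labor force both fall by 29.31 → E = 1,757.11, U = 70.97, labor force = 1,828.08 thousand.
After the second change, employed falls and unemployed rises by 56.99; labor force unchanged → E = 1,700.12, U = 127.96, labor force = 1,828.08 thousand.
New unemployment rate = 127.96 / 1,828.08 = 7.00%.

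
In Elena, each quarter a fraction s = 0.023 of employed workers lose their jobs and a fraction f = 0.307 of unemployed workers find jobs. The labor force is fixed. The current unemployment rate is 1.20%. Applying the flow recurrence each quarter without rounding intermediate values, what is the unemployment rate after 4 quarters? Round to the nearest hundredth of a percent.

With a fixed labor force, u_{t+1} = u_t + s·(1−u_t) − f·u_t = u_t·(1−s−f) + s.
Here 1−s−f = 0.670 and s = 0.023.
u_1 = 0.012000 × 0.670 + 0.023 = 0.031040.
u_2 = 0.031040 × 0.670 + 0.023 = 0.043797.
u_3 = 0.043797 × 0.670 + 0.023 = 0.052344.
u_4 = 0.052344 × 0.670 + 0.023 = 0.058070.

Unemployment rate after four quarters ≈ 5.81%.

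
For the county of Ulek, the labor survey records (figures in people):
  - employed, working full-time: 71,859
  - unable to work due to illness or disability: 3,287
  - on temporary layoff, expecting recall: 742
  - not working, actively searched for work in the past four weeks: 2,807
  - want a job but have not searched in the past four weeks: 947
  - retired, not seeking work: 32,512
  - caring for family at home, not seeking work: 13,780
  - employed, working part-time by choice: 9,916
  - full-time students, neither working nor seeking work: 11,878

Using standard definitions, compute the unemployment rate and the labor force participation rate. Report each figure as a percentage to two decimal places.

Employed = 71,859 + 9,916 = 81,775.
Unemployed = 742 + 2,807 = 3,549 (jobless and actively searching, or on temporary layoff).
Labor force = 81,775 + 3,549 = 85,324.
Not in labor force = 3,287 + 947 + 32,512 + 13,780 + 11,878 = 62,404 (those not working and not actively searching are outside the labor force — including those who want a job but have given up searching).
Civilian working-age population = 85,324 + 62,404 = 147,728.
Unemployment rate = 3,549 / 85,324 = 4.16%.
Labor force participation rate = 85,324 / 147,728 = 57.76%.

Unemployment rate ≈ 4.16%; labor force participation rate ≈ 57.76%.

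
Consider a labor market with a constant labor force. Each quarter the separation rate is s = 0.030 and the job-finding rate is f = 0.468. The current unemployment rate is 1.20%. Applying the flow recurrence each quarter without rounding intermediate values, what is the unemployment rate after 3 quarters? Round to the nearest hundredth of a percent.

With a fixed labor force, u_{t+1} = u_t + s·(1−u_t) − f·u_t = u_t·(1−s−f) + s.
Here 1−s−f = 0.502 and s = 0.030.
u_1 = 0.012000 × 0.502 + 0.030 = 0.036024.
u_2 = 0.036024 × 0.502 + 0.030 = 0.048084.
u_3 = 0.048084 × 0.502 + 0.030 = 0.054138.

Unemployment rate after three quarters ≈ 5.41%.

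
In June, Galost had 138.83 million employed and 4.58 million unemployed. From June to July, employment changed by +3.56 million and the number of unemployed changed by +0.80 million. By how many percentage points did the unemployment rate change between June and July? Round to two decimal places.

June: labor force = 138.83 + 4.58 = 143.41; u = 4.58/143.41 = 3.19%.
July: labor force = 142.39 + 5.38 = 147.77; u = 5.38/147.77 = 3.64%.
Change = 3.64% − 3.19% = +0.45 pp.

The unemployment rate changed by +0.45 percentage points.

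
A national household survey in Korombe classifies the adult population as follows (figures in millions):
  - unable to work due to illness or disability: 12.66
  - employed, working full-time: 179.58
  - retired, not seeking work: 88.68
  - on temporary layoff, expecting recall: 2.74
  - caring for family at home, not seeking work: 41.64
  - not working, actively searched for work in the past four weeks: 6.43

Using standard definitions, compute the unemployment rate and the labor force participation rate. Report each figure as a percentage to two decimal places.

Employed = 179.58 million.
Unemployed = 2.74 + 6.43 = 9.17 million (jobless and actively searching, or on temporary layoff).
Labor force = 179.58 + 9.17 = 188.75 million.
Not in labor force = 12.66 + 88.68 + 41.64 = 142.98 million (those not working and not actively searching are outside the labor force).
Civilian working-age population = 188.75 + 142.98 = 331.73 million.
Unemployment rate = 9.17 / 188.75 = 4.86%.
Labor force participation rate = 188.75 / 331.73 = 56.90%.

Unemployment rate ≈ 4.86%; labor force participation rate ≈ 56.90%.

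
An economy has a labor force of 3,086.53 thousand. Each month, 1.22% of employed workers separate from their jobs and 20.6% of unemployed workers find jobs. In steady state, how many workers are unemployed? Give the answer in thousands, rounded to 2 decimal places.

About 172.57 thousand are unemployed in steady state.

Steady-state unemployment rate u* = s/(s+f) = 1.22/(1.22+20.6) = 0.055912.
Unemployed = u* × labor force = 0.055912 × 3,086.53 ≈ 172.57 thousand.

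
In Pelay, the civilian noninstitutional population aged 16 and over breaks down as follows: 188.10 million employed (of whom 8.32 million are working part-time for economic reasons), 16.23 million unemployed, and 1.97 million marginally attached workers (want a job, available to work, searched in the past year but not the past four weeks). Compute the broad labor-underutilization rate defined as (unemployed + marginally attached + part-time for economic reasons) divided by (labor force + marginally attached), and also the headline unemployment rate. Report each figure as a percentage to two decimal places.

Broad underutilization rate ≈ 12.86%; headline unemployment rate ≈ 7.94%.

Labor force = 188.10 + 16.23 = 204.33 million.
Numerator = 16.23 + 1.97 + 8.32 = 26.52 million.
Denominator = 204.33 + 1.97 = 206.30 million.
Broad rate = 26.52 / 206.30 = 12.86%.
Headline unemployment rate = 16.23 / 204.33 = 7.94%.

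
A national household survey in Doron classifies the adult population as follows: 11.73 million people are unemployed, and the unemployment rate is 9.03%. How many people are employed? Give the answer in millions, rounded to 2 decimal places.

About 118.17 million are employed.

Labor force = U / u = 11.73 / 0.0903 ≈ 129.90 million.
Employed = labor force − unemployed = 129.90 − 11.73 = 118.17 million.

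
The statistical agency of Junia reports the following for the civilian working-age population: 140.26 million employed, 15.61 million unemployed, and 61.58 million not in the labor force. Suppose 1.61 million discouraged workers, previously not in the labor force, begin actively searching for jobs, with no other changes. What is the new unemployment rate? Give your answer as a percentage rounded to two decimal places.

New unemployment rate ≈ 10.93%.

Initially, labor force = 140.26 + 15.61 = 155.87 million, so u = 15.61/155.87 = 10.01%.
After the change, unemployed and labor force both rise by 1.61 → E = 140.26, U = 17.22, labor force = 157.48 million.
New unemployment rate = 17.22 / 157.48 = 10.93%.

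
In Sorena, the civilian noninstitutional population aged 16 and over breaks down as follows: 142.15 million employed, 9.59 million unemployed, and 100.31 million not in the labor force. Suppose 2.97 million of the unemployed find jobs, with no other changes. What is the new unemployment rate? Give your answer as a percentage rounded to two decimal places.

New unemployment rate ≈ 4.36%.

Initially, labor force = 142.15 + 9.59 = 151.74 million, so u = 9.59/151.74 = 6.32%.
After the change, unemployed falls and employed rises by 2.97; labor force unchanged → E = 145.12, U = 6.62, labor force = 151.74 million.
New unemployment rate = 6.62 / 151.74 = 4.36%.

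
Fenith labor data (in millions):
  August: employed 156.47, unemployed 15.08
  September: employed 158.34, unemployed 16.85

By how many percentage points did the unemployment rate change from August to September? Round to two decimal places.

The unemployment rate changed by +0.83 percentage points.

August: labor force = 156.47 + 15.08 = 171.55; u = 15.08/171.55 = 8.79%.
September: labor force = 158.34 + 16.85 = 175.19; u = 16.85/175.19 = 9.62%.
Change = 9.62% − 8.79% = +0.83 pp.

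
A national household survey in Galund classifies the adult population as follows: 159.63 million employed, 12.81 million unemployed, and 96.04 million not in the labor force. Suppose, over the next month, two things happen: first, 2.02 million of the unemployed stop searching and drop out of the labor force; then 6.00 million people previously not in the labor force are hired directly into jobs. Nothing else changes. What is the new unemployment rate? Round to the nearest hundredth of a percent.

Initially, labor force = 159.63 + 12.81 = 172.44 million, so u = 12.81/172.44 = 7.43%.
After the first change, unemployed and labor force both fall by 2.02 → E = 159.63, U = 10.79, labor force = 170.42 million.
After the second change, employed and labor force both rise by 6.00; unemployed unchanged → E = 165.63, U = 10.79, labor force = 176.42 million.
New unemployment rate = 10.79 / 176.42 = 6.12%.

New unemployment rate ≈ 6.12%.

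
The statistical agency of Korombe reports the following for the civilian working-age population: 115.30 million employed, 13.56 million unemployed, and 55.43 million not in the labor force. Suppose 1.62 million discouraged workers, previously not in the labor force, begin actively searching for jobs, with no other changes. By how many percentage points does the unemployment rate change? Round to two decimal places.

Initially, labor force = 115.30 + 13.56 = 128.86 million, so u = 13.56/128.86 = 10.52%.
After the change, unemployed and labor force both rise by 1.62 → E = 115.30, U = 15.18, labor force = 130.48 million.
New unemployment rate = 15.18 / 130.48 = 11.63%.
Change = 11.63% − 10.52% = +1.11 percentage points.

The unemployment rate changes by +1.11 percentage points.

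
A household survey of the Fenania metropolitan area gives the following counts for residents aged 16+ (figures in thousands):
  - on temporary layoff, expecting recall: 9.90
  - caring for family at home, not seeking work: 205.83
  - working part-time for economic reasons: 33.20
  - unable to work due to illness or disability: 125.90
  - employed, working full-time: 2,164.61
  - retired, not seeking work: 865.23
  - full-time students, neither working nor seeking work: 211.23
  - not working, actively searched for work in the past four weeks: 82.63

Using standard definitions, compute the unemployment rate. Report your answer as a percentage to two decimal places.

Employed = 33.20 + 2,164.61 = 2,197.81 thousand (anyone who worked, including part-time for economic reasons, counts as employed).
Unemployed = 9.90 + 82.63 = 92.53 thousand (jobless and actively searching, or on temporary layoff).
Labor force = 2,197.81 + 92.53 = 2,290.34 thousand.
Unemployment rate = 92.53 / 2,290.34 = 4.04%.

Unemployment rate ≈ 4.04%.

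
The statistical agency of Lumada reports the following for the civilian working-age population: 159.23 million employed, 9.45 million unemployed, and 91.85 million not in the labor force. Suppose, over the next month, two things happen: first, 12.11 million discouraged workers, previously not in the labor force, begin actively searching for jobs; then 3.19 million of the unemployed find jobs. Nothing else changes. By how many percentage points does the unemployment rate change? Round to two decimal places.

The unemployment rate changes by +4.56 percentage points.

Initially, labor force = 159.23 + 9.45 = 168.68 million, so u = 9.45/168.68 = 5.60%.
After the first change, unemployed and labor force both rise by 12.11 → E = 159.23, U = 21.56, labor force = 180.79 million.
After the second change, unemployed falls and employed rises by 3.19; labor force unchanged → E = 162.42, U = 18.37, labor force = 180.79 million.
New unemployment rate = 18.37 / 180.79 = 10.16%.
Change = 10.16% − 5.60% = +4.56 percentage points.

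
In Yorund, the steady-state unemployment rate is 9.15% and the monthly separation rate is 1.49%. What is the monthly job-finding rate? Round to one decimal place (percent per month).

From u* = s/(s+f): f = s·(1−u)/u.
f = 1.49 × (1 − 0.0915) / 0.0915 = 1.3537 / 0.0915 ≈ 14.8% per month.

Job-finding rate ≈ 14.8% per month.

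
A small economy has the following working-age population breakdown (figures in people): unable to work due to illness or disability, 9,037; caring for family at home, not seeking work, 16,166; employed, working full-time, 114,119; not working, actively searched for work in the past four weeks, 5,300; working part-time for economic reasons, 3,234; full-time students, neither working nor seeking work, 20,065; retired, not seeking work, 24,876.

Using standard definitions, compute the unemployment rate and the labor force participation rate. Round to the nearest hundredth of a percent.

Employed = 114,119 + 3,234 = 117,353 (anyone who worked, including part-time for economic reasons, counts as employed).
Unemployed = 5,300.
Labor force = 117,353 + 5,300 = 122,653.
Not in labor force = 9,037 + 16,166 + 20,065 + 24,876 = 70,144 (those not working and not actively searching are outside the labor force).
Civilian working-age population = 122,653 + 70,144 = 192,797.
Unemployment rate = 5,300 / 122,653 = 4.32%.
Labor force participation rate = 122,653 / 192,797 = 63.62%.

Unemployment rate ≈ 4.32%; labor force participation rate ≈ 63.62%.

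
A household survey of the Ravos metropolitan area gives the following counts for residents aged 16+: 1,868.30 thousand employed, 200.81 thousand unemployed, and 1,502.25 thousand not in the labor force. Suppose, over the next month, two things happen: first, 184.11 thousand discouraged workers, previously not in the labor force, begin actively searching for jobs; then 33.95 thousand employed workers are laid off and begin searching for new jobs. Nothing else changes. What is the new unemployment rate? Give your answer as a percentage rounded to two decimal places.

Initially, labor force = 1,868.30 + 200.81 = 2,069.11 thousand, so u = 200.81/2,069.11 = 9.71%.
After the first change, unemployed and labor force both rise by 184.11 → E = 1,868.30, U = 384.92, labor force = 2,253.22 thousand.
After the second change, employed falls and unemployed rises by 33.95; labor force unchanged → E = 1,834.35, U = 418.87, labor force = 2,253.22 thousand.
New unemployment rate = 418.87 / 2,253.22 = 18.59%.

New unemployment rate ≈ 18.59%.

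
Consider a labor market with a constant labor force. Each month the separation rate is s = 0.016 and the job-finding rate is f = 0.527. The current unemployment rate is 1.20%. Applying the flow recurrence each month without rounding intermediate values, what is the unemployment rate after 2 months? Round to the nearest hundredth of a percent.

With a fixed labor force, u_{t+1} = u_t + s·(1−u_t) − f·u_t = u_t·(1−s−f) + s.
Here 1−s−f = 0.457 and s = 0.016.
u_1 = 0.012000 × 0.457 + 0.016 = 0.021484.
u_2 = 0.021484 × 0.457 + 0.016 = 0.025818.

Unemployment rate after two months ≈ 2.58%.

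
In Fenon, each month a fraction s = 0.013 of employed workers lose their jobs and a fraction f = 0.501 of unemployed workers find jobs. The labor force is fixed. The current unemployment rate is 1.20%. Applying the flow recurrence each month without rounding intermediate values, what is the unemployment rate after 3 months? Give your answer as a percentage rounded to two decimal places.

Unemployment rate after three months ≈ 2.38%.

With a fixed labor force, u_{t+1} = u_t + s·(1−u_t) − f·u_t = u_t·(1−s−f) + s.
Here 1−s−f = 0.486 and s = 0.013.
u_1 = 0.012000 × 0.486 + 0.013 = 0.018832.
u_2 = 0.018832 × 0.486 + 0.013 = 0.022152.
u_3 = 0.022152 × 0.486 + 0.013 = 0.023766.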